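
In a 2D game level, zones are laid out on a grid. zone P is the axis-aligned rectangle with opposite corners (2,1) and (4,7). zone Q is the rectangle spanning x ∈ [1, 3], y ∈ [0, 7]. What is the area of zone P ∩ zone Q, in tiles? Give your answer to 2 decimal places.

|zone P∩zone Q|: x∈[2,3], y∈[1,7] → 1·6 = 6.

6.00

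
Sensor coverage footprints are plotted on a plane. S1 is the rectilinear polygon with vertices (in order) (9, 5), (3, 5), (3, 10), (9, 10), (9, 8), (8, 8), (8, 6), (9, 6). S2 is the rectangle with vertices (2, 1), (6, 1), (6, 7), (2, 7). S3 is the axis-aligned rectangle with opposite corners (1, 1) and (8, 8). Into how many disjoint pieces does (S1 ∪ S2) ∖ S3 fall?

2

(S1 ∪ S2) ∖ S3 splits into 2 disjoint pieces (area 12, area 1).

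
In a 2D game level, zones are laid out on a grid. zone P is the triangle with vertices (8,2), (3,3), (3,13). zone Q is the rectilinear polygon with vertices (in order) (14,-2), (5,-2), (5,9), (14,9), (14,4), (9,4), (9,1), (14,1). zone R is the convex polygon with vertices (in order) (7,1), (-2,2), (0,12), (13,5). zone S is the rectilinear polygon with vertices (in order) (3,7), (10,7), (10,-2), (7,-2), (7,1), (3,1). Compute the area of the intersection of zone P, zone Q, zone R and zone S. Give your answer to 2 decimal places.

The intersection is the polygon with vertices (8,2), (5,2.6), (5,7), (5.727,7).
By the shoelace formula its area is 8.42.

8.42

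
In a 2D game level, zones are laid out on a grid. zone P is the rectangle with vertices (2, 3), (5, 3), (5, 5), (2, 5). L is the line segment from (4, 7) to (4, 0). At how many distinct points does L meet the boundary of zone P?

2

The segment meets the boundary at (4,3), (4,5).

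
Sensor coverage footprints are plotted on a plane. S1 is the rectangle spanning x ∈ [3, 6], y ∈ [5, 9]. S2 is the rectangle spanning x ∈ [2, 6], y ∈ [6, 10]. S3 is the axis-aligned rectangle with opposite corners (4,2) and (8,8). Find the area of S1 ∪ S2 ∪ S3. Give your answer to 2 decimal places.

37.00

By inclusion–exclusion:
Individual areas: |S1| = 12, |S2| = 16, |S3| = 24.
|S1∩S2|: x∈[3,6], y∈[6,9] → 3·3 = 9.
|S1∩S3|: x∈[4,6], y∈[5,8] → 2·3 = 6.
|S2∩S3|: x∈[4,6], y∈[6,8] → 2·2 = 4.
|S1∩S2∩S3| = 4.
|S1 ∪ S2 ∪ S3| = 52 − 19 + 4 = 37.00.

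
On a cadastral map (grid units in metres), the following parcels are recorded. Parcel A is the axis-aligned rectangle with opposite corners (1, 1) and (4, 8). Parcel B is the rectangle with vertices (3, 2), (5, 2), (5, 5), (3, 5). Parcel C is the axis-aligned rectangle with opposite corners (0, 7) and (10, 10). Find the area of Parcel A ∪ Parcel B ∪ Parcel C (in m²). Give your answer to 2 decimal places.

51.00

By inclusion–exclusion:
Individual areas: |Parcel A| = 21, |Parcel B| = 6, |Parcel C| = 30.
|Parcel A∩Parcel B|: x∈[3,4], y∈[2,5] → 1·3 = 3.
|Parcel A∩Parcel C|: x∈[1,4], y∈[7,8] → 3·1 = 3.
|Parcel B∩Parcel C| = 0 (no overlap).
|Parcel A∩Parcel B∩Parcel C| = 0.
|Parcel A ∪ Parcel B ∪ Parcel C| = 57 − 6 + 0 = 51.00.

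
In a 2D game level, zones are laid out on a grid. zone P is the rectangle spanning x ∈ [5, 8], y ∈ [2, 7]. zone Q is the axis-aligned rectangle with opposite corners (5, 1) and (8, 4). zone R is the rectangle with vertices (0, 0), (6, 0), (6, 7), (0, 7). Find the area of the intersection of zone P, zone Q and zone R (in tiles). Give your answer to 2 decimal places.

The intersection is the polygon with vertices (5,2), (5,4), (6,4), (6,2).
By the shoelace formula its area is 2.00.

2.00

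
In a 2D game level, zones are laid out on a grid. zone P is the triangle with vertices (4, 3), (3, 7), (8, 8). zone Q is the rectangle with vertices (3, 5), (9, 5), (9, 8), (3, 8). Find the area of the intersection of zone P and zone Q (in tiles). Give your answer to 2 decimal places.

The intersection is the polygon with vertices (3,7), (8,8), (5.6,5), (3.5,5).
By the shoelace formula its area is 8.40.

8.40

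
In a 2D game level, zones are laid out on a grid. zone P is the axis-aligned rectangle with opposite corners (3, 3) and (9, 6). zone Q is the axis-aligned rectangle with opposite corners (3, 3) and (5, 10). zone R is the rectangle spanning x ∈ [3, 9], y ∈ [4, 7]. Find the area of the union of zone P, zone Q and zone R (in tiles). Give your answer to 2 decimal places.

By inclusion–exclusion:
Individual areas: |zone P| = 18, |zone Q| = 14, |zone R| = 18.
|zone P∩zone Q|: x∈[3,5], y∈[3,6] → 2·3 = 6.
|zone P∩zone R|: x∈[3,9], y∈[4,6] → 6·2 = 12.
|zone Q∩zone R|: x∈[3,5], y∈[4,7] → 2·3 = 6.
|zone P∩zone Q∩zone R| = 4.
|zone P ∪ zone Q ∪ zone R| = 50 − 24 + 4 = 30.00.

30.00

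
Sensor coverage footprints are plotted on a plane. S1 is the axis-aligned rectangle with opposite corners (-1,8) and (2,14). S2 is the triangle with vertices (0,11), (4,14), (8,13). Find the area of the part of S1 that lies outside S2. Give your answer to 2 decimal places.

17.00

|S1| = 18, |S1∩S2| = 1.
|S1 ∖ S2| = |S1| − |S1∩S2| = 18 − 1 = 17.00.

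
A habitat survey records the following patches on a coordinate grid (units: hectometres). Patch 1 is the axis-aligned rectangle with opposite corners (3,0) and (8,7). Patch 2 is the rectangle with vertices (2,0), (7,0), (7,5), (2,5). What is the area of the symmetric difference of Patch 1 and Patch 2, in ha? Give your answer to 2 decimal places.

|Patch 1∩Patch 2|: x∈[3,7], y∈[0,5] → 4·5 = 20.
|Patch 1 △ Patch 2| = |Patch 1| + |Patch 2| − 2·|Patch 1∩Patch 2| = 35 + 25 − 40 = 20.00.

20.00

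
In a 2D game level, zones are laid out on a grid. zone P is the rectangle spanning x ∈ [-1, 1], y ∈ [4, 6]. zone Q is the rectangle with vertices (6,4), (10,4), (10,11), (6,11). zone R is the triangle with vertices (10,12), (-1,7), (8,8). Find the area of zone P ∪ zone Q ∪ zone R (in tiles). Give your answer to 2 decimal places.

41.26

By inclusion–exclusion:
Individual areas: |zone P| = 4, |zone Q| = 28, |zone R| = 17.
|zone P∩zone Q| = 0 (no overlap).
|zone P∩zone R| = 0.
|zone Q∩zone R| = 7.7359.
|zone P∩zone Q∩zone R| = 0.
|zone P ∪ zone Q ∪ zone R| = 49 − 7.7359 + 0 = 41.26.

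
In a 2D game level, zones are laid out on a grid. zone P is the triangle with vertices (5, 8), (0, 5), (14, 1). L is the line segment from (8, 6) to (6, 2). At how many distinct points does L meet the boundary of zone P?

2

The segment meets the boundary at (6.562,3.125), (7.88,5.76).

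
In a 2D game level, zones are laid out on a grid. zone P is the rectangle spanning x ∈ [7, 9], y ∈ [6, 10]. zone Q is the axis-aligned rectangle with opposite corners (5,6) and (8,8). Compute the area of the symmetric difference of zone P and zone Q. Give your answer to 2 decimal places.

10.00

|zone P∩zone Q|: x∈[7,8], y∈[6,8] → 1·2 = 2.
|zone P △ zone Q| = |zone P| + |zone Q| − 2·|zone P∩zone Q| = 8 + 6 − 4 = 10.00.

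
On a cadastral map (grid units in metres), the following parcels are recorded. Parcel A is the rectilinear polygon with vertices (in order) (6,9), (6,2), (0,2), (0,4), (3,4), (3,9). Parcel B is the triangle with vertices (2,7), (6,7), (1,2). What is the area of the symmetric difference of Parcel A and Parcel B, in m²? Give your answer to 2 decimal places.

|Parcel A| = 27, |Parcel B| = 10, |Parcel A∩Parcel B| = 6.1.
|Parcel A △ Parcel B| = |Parcel A| + |Parcel B| − 2·|Parcel A∩Parcel B| = 27 + 10 − 12.2 = 24.80.

24.80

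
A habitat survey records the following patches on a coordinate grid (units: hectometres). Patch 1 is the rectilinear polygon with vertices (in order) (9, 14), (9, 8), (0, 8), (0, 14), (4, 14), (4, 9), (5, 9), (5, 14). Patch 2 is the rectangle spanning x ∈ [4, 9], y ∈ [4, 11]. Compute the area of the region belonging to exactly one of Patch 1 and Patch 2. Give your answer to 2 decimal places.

|Patch 1| = 49, |Patch 2| = 35, |Patch 1∩Patch 2| = 13.
|Patch 1 △ Patch 2| = |Patch 1| + |Patch 2| − 2·|Patch 1∩Patch 2| = 49 + 35 − 26 = 58.00.

58.00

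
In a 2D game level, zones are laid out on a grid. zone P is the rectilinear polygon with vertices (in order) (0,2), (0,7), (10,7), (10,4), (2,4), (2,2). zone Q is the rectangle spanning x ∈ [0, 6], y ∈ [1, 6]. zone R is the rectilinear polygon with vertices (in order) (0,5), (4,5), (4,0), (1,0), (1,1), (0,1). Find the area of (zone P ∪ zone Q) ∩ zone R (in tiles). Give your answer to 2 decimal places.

16.00

The region (zone P ∪ zone Q) ∩ zone R is the polygon with vertices (1,1), (0,1), (0,2), (0,5), (4,5), (4,1).
By the shoelace formula its area is 16.00.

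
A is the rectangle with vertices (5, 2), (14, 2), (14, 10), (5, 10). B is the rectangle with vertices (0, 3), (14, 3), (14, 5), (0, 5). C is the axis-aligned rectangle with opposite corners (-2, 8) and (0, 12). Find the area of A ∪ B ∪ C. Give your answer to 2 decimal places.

90.00

By inclusion–exclusion:
Individual areas: |A| = 72, |B| = 28, |C| = 8.
|A∩B|: x∈[5,14], y∈[3,5] → 9·2 = 18.
|A∩C| = 0 (no overlap).
|B∩C| = 0 (no overlap).
|A∩B∩C| = 0.
|A ∪ B ∪ C| = 108 − 18 + 0 = 90.00.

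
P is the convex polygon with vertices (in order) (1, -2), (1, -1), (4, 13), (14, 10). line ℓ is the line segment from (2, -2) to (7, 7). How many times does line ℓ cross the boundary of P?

The segment meets the boundary at (3.053,-0.105).

1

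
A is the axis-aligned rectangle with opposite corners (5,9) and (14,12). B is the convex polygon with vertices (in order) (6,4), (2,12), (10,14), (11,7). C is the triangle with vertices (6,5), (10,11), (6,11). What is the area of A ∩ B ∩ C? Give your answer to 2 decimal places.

The intersection is the polygon with vertices (6,9), (6,11), (10,11), (8.667,9).
By the shoelace formula its area is 6.67.

6.67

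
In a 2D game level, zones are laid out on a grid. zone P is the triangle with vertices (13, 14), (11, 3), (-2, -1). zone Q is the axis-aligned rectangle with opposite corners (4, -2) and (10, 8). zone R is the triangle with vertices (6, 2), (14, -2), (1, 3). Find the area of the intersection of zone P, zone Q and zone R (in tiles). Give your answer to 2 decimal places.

1.55

The intersection is the polygon with vertices (4,2.4), (6,2), (6.667,1.667), (5.444,1.291), (4,1.846).
By the shoelace formula its area is 1.55.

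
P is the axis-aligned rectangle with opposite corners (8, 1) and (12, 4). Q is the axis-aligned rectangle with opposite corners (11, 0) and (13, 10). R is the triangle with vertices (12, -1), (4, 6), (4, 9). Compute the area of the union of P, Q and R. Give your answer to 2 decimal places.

By inclusion–exclusion:
Individual areas: |P| = 12, |Q| = 20, |R| = 12.
|P∩Q|: x∈[11,12], y∈[1,4] → 1·3 = 3.
|P∩R| = 2.3143.
|Q∩R| = 0.025.
|P∩Q∩R| = 0.
|P ∪ Q ∪ R| = 44 − 5.3393 + 0 = 38.66.

38.66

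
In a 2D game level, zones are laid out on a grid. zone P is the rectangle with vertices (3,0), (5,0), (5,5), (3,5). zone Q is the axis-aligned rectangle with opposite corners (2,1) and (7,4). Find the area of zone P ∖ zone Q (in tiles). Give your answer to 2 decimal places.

|zone P∩zone Q|: x∈[3,5], y∈[1,4] → 2·3 = 6.
|zone P| = 10.
|zone P ∖ zone Q| = |zone P| − |zone P∩zone Q| = 10 − 6 = 4.00.

4.00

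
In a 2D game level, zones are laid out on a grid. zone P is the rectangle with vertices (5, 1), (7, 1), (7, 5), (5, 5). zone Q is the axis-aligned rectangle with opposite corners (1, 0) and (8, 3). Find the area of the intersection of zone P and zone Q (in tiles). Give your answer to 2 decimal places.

|zone P∩zone Q|: x∈[5,7], y∈[1,3] → 2·2 = 4.

4.00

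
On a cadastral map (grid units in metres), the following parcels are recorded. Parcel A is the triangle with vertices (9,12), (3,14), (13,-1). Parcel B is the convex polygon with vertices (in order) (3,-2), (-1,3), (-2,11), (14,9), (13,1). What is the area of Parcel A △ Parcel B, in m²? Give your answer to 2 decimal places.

145.34

|Parcel A| = 35, |Parcel B| = 151, |Parcel A∩Parcel B| = 20.3282.
|Parcel A △ Parcel B| = |Parcel A| + |Parcel B| − 2·|Parcel A∩Parcel B| = 35 + 151 − 40.6564 = 145.34.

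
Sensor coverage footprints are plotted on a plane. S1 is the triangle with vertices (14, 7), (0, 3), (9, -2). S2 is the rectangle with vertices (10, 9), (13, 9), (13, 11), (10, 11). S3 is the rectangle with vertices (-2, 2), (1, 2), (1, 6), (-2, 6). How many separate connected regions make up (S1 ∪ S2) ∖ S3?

(S1 ∪ S2) ∖ S3 splits into 2 disjoint pieces (area 52.5794, area 6).

2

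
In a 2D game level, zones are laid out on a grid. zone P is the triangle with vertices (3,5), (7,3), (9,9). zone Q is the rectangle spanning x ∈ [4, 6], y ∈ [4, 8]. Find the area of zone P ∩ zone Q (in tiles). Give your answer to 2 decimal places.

4.42

The intersection is the polygon with vertices (4,4.5), (4,5.667), (6,7), (6,4), (5,4).
By the shoelace formula its area is 4.42.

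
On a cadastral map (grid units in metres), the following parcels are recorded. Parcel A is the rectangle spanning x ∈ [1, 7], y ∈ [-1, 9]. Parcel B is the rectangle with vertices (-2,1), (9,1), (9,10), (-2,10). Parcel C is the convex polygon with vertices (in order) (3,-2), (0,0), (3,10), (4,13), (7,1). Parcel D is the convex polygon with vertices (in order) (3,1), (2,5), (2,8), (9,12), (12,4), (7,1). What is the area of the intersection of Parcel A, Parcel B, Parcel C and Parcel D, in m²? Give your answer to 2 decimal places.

28.80

The intersection is the polygon with vertices (7,1), (3,1), (2,5), (2,6.667), (2.483,8.276), (3.75,9), (5,9).
By the shoelace formula its area is 28.80.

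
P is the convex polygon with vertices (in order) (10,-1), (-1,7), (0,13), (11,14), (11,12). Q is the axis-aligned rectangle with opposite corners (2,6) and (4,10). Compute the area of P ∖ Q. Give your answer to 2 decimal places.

112.00

|P| = 120, |P∩Q| = 8.
|P ∖ Q| = |P| − |P∩Q| = 120 − 8 = 112.00.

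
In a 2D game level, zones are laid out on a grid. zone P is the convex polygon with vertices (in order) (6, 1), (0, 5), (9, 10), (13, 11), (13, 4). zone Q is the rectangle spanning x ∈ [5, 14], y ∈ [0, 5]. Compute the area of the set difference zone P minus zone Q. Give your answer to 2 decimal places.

|zone P| = 74, |zone P∩zone Q| = 21.1667.
|zone P ∖ zone Q| = |zone P| − |zone P∩zone Q| = 74 − 21.1667 = 52.83.

52.83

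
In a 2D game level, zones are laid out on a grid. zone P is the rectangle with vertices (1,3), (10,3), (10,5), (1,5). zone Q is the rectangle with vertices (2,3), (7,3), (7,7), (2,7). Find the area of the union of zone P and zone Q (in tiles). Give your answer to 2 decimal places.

28.00

By inclusion–exclusion:
Individual areas: |zone P| = 18, |zone Q| = 20.
|zone P∩zone Q|: x∈[2,7], y∈[3,5] → 5·2 = 10.
|zone P ∪ zone Q| = 38 − 10 = 28.00.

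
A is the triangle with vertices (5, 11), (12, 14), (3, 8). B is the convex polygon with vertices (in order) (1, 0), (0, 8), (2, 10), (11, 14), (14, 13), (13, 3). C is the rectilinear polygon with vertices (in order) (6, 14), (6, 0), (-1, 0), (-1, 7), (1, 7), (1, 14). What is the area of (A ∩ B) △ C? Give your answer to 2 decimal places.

|A ∩ B| = 7.4826.
|(A ∩ B) ∩ C| = 3.2143.
|(A ∩ B) △ C| = 7.4826 + 84 − 6.4286 = 85.05.

85.05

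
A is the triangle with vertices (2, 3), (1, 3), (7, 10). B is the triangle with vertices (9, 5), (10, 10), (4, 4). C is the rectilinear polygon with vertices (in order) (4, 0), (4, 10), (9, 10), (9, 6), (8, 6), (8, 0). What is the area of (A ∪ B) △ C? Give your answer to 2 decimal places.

39.60

|A ∪ B| = 15.5.
|(A ∪ B) ∩ C| = 9.95.
|(A ∪ B) △ C| = 15.5 + 44 − 19.9 = 39.60.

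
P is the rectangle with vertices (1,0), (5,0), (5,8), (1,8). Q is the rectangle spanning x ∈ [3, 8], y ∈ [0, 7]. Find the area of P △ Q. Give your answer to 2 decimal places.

|P∩Q|: x∈[3,5], y∈[0,7] → 2·7 = 14.
|P △ Q| = |P| + |Q| − 2·|P∩Q| = 32 + 35 − 28 = 39.00.

39.00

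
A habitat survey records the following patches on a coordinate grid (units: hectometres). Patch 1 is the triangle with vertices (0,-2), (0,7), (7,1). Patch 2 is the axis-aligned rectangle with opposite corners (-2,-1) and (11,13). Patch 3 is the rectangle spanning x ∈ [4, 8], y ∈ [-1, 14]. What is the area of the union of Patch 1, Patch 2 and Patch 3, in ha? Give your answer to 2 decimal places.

By inclusion–exclusion:
Individual areas: |Patch 1| = 31.5, |Patch 2| = 182, |Patch 3| = 60.
|Patch 1∩Patch 2| = 30.3333.
|Patch 1∩Patch 3| = 5.7857.
|Patch 2∩Patch 3|: x∈[4,8], y∈[-1,13] → 4·14 = 56.
|Patch 1∩Patch 2∩Patch 3| = 5.7857.
|Patch 1 ∪ Patch 2 ∪ Patch 3| = 273.5 − 92.119 + 5.7857 = 187.17.

187.17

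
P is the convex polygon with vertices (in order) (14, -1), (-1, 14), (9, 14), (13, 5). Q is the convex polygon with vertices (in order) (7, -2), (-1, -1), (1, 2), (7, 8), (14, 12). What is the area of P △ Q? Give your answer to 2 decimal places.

|P| = 82.5, |Q| = 78, |P∩Q| = 20.2365.
|P △ Q| = |P| + |Q| − 2·|P∩Q| = 82.5 + 78 − 40.4731 = 120.03.

120.03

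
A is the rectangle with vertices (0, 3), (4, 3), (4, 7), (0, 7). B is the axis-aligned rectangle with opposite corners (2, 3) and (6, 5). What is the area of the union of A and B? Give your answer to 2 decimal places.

20.00

By inclusion–exclusion:
Individual areas: |A| = 16, |B| = 8.
|A∩B|: x∈[2,4], y∈[3,5] → 2·2 = 4.
|A ∪ B| = 24 − 4 = 20.00.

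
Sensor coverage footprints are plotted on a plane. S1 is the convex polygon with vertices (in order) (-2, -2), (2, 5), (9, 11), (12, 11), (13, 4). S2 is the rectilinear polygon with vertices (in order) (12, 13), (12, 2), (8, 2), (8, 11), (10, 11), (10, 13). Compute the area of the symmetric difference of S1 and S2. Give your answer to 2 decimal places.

62.76

|S1| = 87.5, |S2| = 40, |S1∩S2| = 32.3714.
|S1 △ S2| = |S1| + |S2| − 2·|S1∩S2| = 87.5 + 40 − 64.7429 = 62.76.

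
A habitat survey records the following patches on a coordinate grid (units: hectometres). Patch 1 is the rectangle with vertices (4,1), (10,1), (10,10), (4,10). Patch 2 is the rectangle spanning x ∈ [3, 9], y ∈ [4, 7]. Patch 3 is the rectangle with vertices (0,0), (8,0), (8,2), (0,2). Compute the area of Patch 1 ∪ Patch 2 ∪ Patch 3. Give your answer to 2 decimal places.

By inclusion–exclusion:
Individual areas: |Patch 1| = 54, |Patch 2| = 18, |Patch 3| = 16.
|Patch 1∩Patch 2|: x∈[4,9], y∈[4,7] → 5·3 = 15.
|Patch 1∩Patch 3|: x∈[4,8], y∈[1,2] → 4·1 = 4.
|Patch 2∩Patch 3| = 0 (no overlap).
|Patch 1∩Patch 2∩Patch 3| = 0.
|Patch 1 ∪ Patch 2 ∪ Patch 3| = 88 − 19 + 0 = 69.00.

69.00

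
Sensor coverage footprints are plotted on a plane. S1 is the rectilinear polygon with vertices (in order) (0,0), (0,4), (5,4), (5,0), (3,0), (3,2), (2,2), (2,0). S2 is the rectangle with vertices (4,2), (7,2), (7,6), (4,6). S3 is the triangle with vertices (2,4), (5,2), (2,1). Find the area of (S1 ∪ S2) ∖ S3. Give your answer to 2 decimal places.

|S1 ∪ S2| = 28.
|(S1 ∪ S2) ∩ S3| = 3.6667.
|(S1 ∪ S2) ∖ S3| = 28 − 3.6667 = 24.33.

24.33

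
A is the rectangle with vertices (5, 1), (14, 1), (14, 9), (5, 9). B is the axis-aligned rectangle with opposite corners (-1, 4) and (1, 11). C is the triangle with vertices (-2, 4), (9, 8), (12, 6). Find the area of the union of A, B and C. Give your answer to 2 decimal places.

By inclusion–exclusion:
Individual areas: |A| = 72, |B| = 14, |C| = 17.
|A∩B| = 0 (no overlap).
|A∩C| = 11.5909.
|B∩C| = 0.8831.
|A∩B∩C| = 0.
|A ∪ B ∪ C| = 103 − 12.474 + 0 = 90.53.

90.53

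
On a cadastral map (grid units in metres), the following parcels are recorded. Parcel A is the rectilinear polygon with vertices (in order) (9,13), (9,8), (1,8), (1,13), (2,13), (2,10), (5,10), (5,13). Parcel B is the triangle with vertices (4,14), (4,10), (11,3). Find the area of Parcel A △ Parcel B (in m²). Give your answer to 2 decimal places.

32.52

|Parcel A| = 31, |Parcel B| = 14, |Parcel A∩Parcel B| = 6.2403.
|Parcel A △ Parcel B| = |Parcel A| + |Parcel B| − 2·|Parcel A∩Parcel B| = 31 + 14 − 12.4805 = 32.52.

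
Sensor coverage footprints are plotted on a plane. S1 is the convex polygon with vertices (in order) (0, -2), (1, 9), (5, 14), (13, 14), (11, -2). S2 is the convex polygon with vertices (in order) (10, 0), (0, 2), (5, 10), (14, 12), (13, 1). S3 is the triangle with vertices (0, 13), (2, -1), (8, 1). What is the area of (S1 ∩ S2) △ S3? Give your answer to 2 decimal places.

|S1 ∩ S2| = 94.7701.
|(S1 ∩ S2) ∩ S3| = 24.6842.
|(S1 ∩ S2) △ S3| = 94.7701 + 44 − 49.3684 = 89.40.

89.40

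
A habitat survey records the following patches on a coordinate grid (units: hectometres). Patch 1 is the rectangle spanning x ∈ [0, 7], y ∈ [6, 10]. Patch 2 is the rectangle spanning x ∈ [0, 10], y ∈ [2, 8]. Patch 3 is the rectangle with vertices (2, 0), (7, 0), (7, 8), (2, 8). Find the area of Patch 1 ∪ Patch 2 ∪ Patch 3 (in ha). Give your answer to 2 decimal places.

By inclusion–exclusion:
Individual areas: |Patch 1| = 28, |Patch 2| = 60, |Patch 3| = 40.
|Patch 1∩Patch 2|: x∈[0,7], y∈[6,8] → 7·2 = 14.
|Patch 1∩Patch 3|: x∈[2,7], y∈[6,8] → 5·2 = 10.
|Patch 2∩Patch 3|: x∈[2,7], y∈[2,8] → 5·6 = 30.
|Patch 1∩Patch 2∩Patch 3| = 10.
|Patch 1 ∪ Patch 2 ∪ Patch 3| = 128 − 54 + 10 = 84.00.

84.00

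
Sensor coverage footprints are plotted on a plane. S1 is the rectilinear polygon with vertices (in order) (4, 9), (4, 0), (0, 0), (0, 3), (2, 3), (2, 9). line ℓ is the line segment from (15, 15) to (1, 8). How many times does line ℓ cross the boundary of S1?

The segment meets the boundary at (2,8.5), (3,9).

2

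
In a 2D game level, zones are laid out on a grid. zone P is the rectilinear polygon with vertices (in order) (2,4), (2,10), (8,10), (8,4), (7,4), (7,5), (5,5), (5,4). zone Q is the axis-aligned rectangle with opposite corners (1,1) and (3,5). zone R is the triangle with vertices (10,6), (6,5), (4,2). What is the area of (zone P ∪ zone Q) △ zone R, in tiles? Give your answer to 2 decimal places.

43.67

|zone P ∪ zone Q| = 41.
|(zone P ∪ zone Q) ∩ zone R| = 1.1667.
|(zone P ∪ zone Q) △ zone R| = 41 + 5 − 2.3333 = 43.67.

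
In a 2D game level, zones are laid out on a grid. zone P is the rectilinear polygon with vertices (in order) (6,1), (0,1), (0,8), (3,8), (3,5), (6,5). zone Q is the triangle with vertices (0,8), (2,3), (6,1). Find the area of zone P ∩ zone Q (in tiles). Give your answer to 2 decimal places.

8.00

The intersection is the polygon with vertices (2,3), (0,8), (6,1).
By the shoelace formula its area is 8.00.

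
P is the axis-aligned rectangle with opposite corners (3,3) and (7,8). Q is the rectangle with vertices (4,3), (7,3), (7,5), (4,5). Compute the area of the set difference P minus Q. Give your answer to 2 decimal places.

14.00

|P∩Q|: x∈[4,7], y∈[3,5] → 3·2 = 6.
|P| = 20.
|P ∖ Q| = |P| − |P∩Q| = 20 − 6 = 14.00.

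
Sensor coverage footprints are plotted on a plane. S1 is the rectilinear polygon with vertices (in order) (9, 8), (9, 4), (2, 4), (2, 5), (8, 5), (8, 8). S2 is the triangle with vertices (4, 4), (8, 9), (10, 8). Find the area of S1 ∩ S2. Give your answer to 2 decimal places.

1.35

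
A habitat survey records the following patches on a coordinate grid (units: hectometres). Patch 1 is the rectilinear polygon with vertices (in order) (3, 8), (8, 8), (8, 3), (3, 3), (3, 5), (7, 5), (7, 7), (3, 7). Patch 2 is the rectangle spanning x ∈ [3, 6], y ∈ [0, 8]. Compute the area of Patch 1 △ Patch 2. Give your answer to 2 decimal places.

23.00

|Patch 1| = 17, |Patch 2| = 24, |Patch 1∩Patch 2| = 9.
|Patch 1 △ Patch 2| = |Patch 1| + |Patch 2| − 2·|Patch 1∩Patch 2| = 17 + 24 − 18 = 23.00.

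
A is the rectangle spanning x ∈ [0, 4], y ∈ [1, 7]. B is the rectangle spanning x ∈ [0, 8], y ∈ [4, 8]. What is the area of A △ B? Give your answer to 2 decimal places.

|A∩B|: x∈[0,4], y∈[4,7] → 4·3 = 12.
|A △ B| = |A| + |B| − 2·|A∩B| = 24 + 32 − 24 = 32.00.

32.00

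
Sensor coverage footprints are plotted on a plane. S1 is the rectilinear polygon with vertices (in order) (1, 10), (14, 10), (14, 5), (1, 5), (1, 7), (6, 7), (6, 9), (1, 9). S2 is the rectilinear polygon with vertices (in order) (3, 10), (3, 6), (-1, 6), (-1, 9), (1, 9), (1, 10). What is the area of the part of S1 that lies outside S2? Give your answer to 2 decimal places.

51.00

|S1| = 55, |S1∩S2| = 4.
|S1 ∖ S2| = |S1| − |S1∩S2| = 55 − 4 = 51.00.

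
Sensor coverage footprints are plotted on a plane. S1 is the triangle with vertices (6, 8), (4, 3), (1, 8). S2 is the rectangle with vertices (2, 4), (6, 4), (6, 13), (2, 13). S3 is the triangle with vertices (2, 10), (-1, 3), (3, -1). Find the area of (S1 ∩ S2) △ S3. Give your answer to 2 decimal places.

|S1 ∩ S2| = 11.1667.
|(S1 ∩ S2) ∩ S3| = 0.5384.
|(S1 ∩ S2) △ S3| = 11.1667 + 20 − 1.0768 = 30.09.

30.09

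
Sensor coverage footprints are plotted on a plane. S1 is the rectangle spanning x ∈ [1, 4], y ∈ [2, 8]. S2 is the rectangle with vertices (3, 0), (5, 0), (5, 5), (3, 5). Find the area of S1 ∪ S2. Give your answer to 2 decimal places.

25.00

By inclusion–exclusion:
Individual areas: |S1| = 18, |S2| = 10.
|S1∩S2|: x∈[3,4], y∈[2,5] → 1·3 = 3.
|S1 ∪ S2| = 28 − 3 = 25.00.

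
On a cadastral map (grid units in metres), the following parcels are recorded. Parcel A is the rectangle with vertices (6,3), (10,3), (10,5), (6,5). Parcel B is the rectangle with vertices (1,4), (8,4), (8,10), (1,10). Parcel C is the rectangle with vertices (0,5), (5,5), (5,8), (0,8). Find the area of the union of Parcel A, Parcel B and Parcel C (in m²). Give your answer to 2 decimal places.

51.00

By inclusion–exclusion:
Individual areas: |Parcel A| = 8, |Parcel B| = 42, |Parcel C| = 15.
|Parcel A∩Parcel B|: x∈[6,8], y∈[4,5] → 2·1 = 2.
|Parcel A∩Parcel C| = 0 (no overlap).
|Parcel B∩Parcel C|: x∈[1,5], y∈[5,8] → 4·3 = 12.
|Parcel A∩Parcel B∩Parcel C| = 0.
|Parcel A ∪ Parcel B ∪ Parcel C| = 65 − 14 + 0 = 51.00.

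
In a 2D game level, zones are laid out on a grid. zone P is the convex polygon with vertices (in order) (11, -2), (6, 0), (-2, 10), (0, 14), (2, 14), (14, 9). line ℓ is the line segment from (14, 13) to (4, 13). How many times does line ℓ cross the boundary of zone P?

The segment meets the boundary at (4.4,13).

1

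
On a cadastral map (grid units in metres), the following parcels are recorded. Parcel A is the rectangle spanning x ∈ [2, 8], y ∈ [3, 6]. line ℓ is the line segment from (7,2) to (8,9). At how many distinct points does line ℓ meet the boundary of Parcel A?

2

The segment meets the boundary at (7.571,6), (7.143,3).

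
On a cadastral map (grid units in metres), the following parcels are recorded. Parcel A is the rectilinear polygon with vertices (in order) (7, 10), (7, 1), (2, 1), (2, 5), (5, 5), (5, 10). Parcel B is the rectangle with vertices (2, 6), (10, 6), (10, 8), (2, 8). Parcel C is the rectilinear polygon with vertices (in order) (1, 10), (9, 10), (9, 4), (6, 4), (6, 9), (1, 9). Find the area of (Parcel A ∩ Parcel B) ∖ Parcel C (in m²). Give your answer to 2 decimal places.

|Parcel A ∩ Parcel B| = 4.
|(Parcel A ∩ Parcel B) ∩ Parcel C| = 2.
|(Parcel A ∩ Parcel B) ∖ Parcel C| = 4 − 2 = 2.00.

2.00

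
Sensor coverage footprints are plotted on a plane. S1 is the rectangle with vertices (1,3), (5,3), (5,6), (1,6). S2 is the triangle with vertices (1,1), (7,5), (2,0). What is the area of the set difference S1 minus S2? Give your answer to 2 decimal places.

11.67

|S1| = 12, |S1∩S2| = 0.3333.
|S1 ∖ S2| = |S1| − |S1∩S2| = 12 − 0.3333 = 11.67.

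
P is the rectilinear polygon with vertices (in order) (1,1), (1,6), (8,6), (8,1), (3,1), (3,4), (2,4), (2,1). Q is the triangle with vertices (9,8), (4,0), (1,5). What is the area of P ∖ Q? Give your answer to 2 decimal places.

13.70

|P| = 32, |P∩Q| = 18.3042.
|P ∖ Q| = |P| − |P∩Q| = 32 − 18.3042 = 13.70.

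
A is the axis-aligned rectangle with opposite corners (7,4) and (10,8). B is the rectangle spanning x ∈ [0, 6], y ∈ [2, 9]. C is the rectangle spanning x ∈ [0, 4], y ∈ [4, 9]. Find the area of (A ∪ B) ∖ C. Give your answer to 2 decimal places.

|A ∪ B| = 54.
|(A ∪ B) ∩ C| = 20.
|(A ∪ B) ∖ C| = 54 − 20 = 34.00.

34.00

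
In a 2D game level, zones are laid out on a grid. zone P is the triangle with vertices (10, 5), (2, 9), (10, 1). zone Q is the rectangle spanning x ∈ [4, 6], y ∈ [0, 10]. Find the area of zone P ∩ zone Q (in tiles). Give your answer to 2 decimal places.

The intersection is the polygon with vertices (6,7), (6,5), (4,7), (4,8).
By the shoelace formula its area is 3.00.

3.00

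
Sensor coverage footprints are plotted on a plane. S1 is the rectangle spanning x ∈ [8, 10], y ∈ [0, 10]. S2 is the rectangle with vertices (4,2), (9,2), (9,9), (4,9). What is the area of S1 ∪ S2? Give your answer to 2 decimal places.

48.00

By inclusion–exclusion:
Individual areas: |S1| = 20, |S2| = 35.
|S1∩S2|: x∈[8,9], y∈[2,9] → 1·7 = 7.
|S1 ∪ S2| = 55 − 7 = 48.00.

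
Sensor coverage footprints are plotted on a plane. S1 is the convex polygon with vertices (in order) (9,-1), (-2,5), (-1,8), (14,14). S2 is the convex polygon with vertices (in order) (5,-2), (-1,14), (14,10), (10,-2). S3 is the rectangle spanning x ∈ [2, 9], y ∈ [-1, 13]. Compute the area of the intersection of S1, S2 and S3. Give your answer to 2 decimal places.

The intersection is the polygon with vertices (2,6), (2,9.2), (8,11.6), (9,11.333), (9,-1), (3.5,2).
By the shoelace formula its area is 65.12.

65.12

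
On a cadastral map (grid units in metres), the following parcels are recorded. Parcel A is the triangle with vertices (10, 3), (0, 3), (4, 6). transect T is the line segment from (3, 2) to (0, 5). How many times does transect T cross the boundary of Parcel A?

2

The segment meets the boundary at (1.143,3.857), (2,3).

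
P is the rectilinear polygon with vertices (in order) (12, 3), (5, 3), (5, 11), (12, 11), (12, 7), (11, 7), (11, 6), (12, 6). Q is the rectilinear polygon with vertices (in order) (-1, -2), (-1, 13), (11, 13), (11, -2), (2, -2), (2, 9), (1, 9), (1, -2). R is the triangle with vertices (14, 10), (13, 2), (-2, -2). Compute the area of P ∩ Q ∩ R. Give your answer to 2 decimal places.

The intersection is the polygon with vertices (5,3.25), (11,7.75), (11,7), (11,6), (11,3), (5,3).
By the shoelace formula its area is 15.00.

15.00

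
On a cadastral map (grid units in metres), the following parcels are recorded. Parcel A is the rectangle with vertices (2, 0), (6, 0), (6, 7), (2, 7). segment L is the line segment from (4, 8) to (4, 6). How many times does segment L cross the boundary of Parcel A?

The segment meets the boundary at (4,7).

1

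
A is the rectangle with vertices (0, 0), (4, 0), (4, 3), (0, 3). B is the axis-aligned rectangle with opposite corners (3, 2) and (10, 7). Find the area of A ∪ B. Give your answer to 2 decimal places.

46.00

By inclusion–exclusion:
Individual areas: |A| = 12, |B| = 35.
|A∩B|: x∈[3,4], y∈[2,3] → 1·1 = 1.
|A ∪ B| = 47 − 1 = 46.00.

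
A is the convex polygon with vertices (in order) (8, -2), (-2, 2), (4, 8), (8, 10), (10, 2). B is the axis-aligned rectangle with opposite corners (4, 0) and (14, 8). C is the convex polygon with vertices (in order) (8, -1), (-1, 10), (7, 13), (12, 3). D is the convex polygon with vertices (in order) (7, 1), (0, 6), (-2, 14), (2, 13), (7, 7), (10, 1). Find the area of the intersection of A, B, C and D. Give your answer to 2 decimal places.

25.70

The intersection is the polygon with vertices (4,3.889), (4,8), (6.167,8), (7,7), (9.75,1.5), (9.5,1), (7,1), (5.469,2.094).
By the shoelace formula its area is 25.70.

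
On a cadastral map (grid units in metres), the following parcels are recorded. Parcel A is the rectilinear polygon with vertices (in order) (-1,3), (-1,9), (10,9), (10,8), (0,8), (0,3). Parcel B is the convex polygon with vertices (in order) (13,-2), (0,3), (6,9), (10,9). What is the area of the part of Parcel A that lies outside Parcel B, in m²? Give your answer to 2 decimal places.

|Parcel A| = 16, |Parcel A∩Parcel B| = 4.5.
|Parcel A ∖ Parcel B| = |Parcel A| − |Parcel A∩Parcel B| = 16 − 4.5 = 11.50.

11.50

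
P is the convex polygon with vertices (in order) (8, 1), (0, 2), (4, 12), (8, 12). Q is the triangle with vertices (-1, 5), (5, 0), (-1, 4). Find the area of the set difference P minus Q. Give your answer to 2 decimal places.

62.75

|P| = 64, |P∩Q| = 1.2492.
|P ∖ Q| = |P| − |P∩Q| = 64 − 1.2492 = 62.75.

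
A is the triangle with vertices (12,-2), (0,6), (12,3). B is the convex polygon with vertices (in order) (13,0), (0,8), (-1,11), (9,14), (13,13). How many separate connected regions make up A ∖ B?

1

A ∖ B is a single connected region.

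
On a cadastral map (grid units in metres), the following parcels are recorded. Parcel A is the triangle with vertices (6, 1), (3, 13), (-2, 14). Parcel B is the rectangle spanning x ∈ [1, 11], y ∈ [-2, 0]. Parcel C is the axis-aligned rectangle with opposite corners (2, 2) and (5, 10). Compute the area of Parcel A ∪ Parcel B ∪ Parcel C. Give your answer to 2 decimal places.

By inclusion–exclusion:
Individual areas: |Parcel A| = 28.5, |Parcel B| = 20, |Parcel C| = 24.
|Parcel A∩Parcel B| = 0.
|Parcel A∩Parcel C| = 11.6875.
|Parcel B∩Parcel C| = 0 (no overlap).
|Parcel A∩Parcel B∩Parcel C| = 0.
|Parcel A ∪ Parcel B ∪ Parcel C| = 72.5 − 11.6875 + 0 = 60.81.

60.81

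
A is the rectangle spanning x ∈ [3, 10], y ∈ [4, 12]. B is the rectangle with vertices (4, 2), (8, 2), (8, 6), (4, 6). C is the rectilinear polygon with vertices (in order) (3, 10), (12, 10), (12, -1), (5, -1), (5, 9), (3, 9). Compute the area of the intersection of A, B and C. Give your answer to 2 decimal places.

The intersection is the polygon with vertices (8,6), (8,4), (5,4), (5,6).
By the shoelace formula its area is 6.00.

6.00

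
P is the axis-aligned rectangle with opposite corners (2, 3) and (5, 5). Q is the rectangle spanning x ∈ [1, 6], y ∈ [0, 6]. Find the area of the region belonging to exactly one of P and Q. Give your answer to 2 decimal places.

|P∩Q|: x∈[2,5], y∈[3,5] → 3·2 = 6.
|P △ Q| = |P| + |Q| − 2·|P∩Q| = 6 + 30 − 12 = 24.00.

24.00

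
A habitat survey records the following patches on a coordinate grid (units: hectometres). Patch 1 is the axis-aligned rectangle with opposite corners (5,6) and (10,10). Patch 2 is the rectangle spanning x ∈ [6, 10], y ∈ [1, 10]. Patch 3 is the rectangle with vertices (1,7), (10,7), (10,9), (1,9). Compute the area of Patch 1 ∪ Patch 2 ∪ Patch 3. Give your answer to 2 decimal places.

48.00

By inclusion–exclusion:
Individual areas: |Patch 1| = 20, |Patch 2| = 36, |Patch 3| = 18.
|Patch 1∩Patch 2|: x∈[6,10], y∈[6,10] → 4·4 = 16.
|Patch 1∩Patch 3|: x∈[5,10], y∈[7,9] → 5·2 = 10.
|Patch 2∩Patch 3|: x∈[6,10], y∈[7,9] → 4·2 = 8.
|Patch 1∩Patch 2∩Patch 3| = 8.
|Patch 1 ∪ Patch 2 ∪ Patch 3| = 74 − 34 + 8 = 48.00.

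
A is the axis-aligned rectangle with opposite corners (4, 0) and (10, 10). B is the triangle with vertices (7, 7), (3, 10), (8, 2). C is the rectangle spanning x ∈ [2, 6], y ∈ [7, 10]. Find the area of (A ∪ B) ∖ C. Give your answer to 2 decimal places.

|A ∪ B| = 60.425.
|(A ∪ B) ∩ C| = 6.425.
|(A ∪ B) ∖ C| = 60.425 − 6.425 = 54.00.

54.00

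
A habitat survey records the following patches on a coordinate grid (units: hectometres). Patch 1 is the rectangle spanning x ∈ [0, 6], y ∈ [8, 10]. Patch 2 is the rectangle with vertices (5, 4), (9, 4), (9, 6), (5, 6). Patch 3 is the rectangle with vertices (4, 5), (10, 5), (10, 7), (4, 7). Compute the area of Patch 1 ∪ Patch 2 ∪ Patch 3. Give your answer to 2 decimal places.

By inclusion–exclusion:
Individual areas: |Patch 1| = 12, |Patch 2| = 8, |Patch 3| = 12.
|Patch 1∩Patch 2| = 0 (no overlap).
|Patch 1∩Patch 3| = 0 (no overlap).
|Patch 2∩Patch 3|: x∈[5,9], y∈[5,6] → 4·1 = 4.
|Patch 1∩Patch 2∩Patch 3| = 0.
|Patch 1 ∪ Patch 2 ∪ Patch 3| = 32 − 4 + 0 = 28.00.

28.00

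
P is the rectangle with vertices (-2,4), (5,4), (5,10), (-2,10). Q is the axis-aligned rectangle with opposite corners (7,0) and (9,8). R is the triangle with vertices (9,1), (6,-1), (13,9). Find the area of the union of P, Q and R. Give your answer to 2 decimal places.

By inclusion–exclusion:
Individual areas: |P| = 42, |Q| = 16, |R| = 8.
|P∩Q| = 0 (no overlap).
|P∩R| = 0.
|Q∩R| = 2.9643.
|P∩Q∩R| = 0.
|P ∪ Q ∪ R| = 66 − 2.9643 + 0 = 63.04.

63.04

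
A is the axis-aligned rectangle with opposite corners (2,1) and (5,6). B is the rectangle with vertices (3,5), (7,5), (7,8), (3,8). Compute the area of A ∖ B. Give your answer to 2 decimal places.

13.00

|A∩B|: x∈[3,5], y∈[5,6] → 2·1 = 2.
|A| = 15.
|A ∖ B| = |A| − |A∩B| = 15 − 2 = 13.00.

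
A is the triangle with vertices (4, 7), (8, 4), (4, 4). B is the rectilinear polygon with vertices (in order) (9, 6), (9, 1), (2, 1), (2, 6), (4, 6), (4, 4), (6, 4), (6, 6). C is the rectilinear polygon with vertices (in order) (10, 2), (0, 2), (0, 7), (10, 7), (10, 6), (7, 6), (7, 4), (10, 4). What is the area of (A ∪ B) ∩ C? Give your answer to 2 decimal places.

|A ∪ B| = 35.5.
|(A ∪ B) ∩ C| = 24.50.

24.50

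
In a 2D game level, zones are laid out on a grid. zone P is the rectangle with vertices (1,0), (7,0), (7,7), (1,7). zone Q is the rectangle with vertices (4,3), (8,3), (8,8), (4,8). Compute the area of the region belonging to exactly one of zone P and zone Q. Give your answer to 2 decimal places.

38.00

|zone P∩zone Q|: x∈[4,7], y∈[3,7] → 3·4 = 12.
|zone P △ zone Q| = |zone P| + |zone Q| − 2·|zone P∩zone Q| = 42 + 20 − 24 = 38.00.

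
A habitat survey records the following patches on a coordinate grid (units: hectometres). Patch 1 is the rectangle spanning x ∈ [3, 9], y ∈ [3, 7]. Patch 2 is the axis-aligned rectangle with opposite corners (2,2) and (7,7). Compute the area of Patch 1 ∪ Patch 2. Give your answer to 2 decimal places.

By inclusion–exclusion:
Individual areas: |Patch 1| = 24, |Patch 2| = 25.
|Patch 1∩Patch 2|: x∈[3,7], y∈[3,7] → 4·4 = 16.
|Patch 1 ∪ Patch 2| = 49 − 16 = 33.00.

33.00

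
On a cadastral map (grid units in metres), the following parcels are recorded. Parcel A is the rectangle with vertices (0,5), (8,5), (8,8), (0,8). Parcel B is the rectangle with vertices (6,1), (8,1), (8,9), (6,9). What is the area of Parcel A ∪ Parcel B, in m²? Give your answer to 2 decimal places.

34.00

By inclusion–exclusion:
Individual areas: |Parcel A| = 24, |Parcel B| = 16.
|Parcel A∩Parcel B|: x∈[6,8], y∈[5,8] → 2·3 = 6.
|Parcel A ∪ Parcel B| = 40 − 6 = 34.00.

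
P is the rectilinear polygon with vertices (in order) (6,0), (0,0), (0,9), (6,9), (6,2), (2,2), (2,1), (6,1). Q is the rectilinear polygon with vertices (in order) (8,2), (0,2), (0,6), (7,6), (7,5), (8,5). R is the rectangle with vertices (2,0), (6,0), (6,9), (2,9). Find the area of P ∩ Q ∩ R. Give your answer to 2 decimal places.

The intersection is the polygon with vertices (6,6), (6,2), (2,2), (2,6).
By the shoelace formula its area is 16.00.

16.00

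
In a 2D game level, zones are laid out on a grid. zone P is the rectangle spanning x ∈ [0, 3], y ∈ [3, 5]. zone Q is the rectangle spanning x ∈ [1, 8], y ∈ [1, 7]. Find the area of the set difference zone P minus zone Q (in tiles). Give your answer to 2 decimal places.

2.00

|zone P∩zone Q|: x∈[1,3], y∈[3,5] → 2·2 = 4.
|zone P| = 6.
|zone P ∖ zone Q| = |zone P| − |zone P∩zone Q| = 6 − 4 = 2.00.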